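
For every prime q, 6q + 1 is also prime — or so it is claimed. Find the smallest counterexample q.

q = 19

The first 7 eligible values, up to q = 17, all satisfy the conclusion.
q = 19: 6q + 1 = 115 = 5 × 23, not prime.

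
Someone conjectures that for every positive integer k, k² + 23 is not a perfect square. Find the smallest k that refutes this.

The first 10 eligible values, up to k = 10, all satisfy the conclusion.
k = 11: 11² + 23 = 144 = 12², a perfect square.

k = 11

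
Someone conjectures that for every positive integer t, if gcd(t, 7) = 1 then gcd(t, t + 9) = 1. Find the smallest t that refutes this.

t = 3

A counterexample is any positive integer t such that gcd(t, 7) = 1 but gcd(t, t + 9) > 1; we check each in order.
For t = 1, 2 the conclusion holds.
t = 3: gcd(3, 12) = 3.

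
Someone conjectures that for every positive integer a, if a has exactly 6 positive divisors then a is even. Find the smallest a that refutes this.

Check each positive integer a in order until a has exactly 6 positive divisors but a is odd.
The first 6 eligible values, up to a = 44, all satisfy the conclusion.
a = 45: divisors of 45: 1, 3, 5, 9, 15, 45; 45 is odd.
So a = 45 is the smallest counterexample.

a = 45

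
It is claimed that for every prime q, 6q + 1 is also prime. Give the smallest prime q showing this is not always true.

q = 19

Check each prime q in order until 6q + 1 is not prime.
For q = 2, 3, 5, 7, 11, 13, 17 the conclusion holds.
q = 19: 6q + 1 = 115 = 5 × 23, not prime.
So q = 19 is the smallest counterexample.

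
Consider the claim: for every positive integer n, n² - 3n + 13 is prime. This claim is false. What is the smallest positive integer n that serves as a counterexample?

n = 12

We need the least positive integer n for which n² - 3n + 13 is not prime.
For n = 1, 2, 3, 4, …, 9, 10, 11 the conclusion holds.
n = 12: n² - 3n + 13 = 121 = 11 × 11, composite.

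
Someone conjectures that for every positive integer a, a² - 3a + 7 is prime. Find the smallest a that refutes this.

a = 1: a² - 3a + 7 = 5, prime.
a = 2: a² - 3a + 7 = 5, prime.
a = 3: a² - 3a + 7 = 7, prime.
a = 4: a² - 3a + 7 = 11, prime.
a = 5: a² - 3a + 7 = 17, prime.
a = 6: a² - 3a + 7 = 25 = 5 × 5, composite.

a = 6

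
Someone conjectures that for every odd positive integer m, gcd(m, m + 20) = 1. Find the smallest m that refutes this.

m = 5

We need the least odd positive integer m for which gcd(m, m + 20) > 1.
For m = 1, 3 the conclusion holds.
m = 5: gcd(5, 25) = 5.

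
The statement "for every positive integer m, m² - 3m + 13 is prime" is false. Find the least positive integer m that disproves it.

m = 12

Check each positive integer m in order until m² - 3m + 13 is not prime.
The first 11 eligible values, up to m = 11, all satisfy the conclusion.
m = 12: m² - 3m + 13 = 121 = 11 × 11, composite.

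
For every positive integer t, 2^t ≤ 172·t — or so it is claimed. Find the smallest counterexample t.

t = 11

For t = 1, 2, 3, 4, 5, 6, 7, 8, 9, 10 the conclusion holds.
t = 11: 2^t = 2048 and 172·t = 1892, so 2048 > 1892.
Hence t = 11 is a counterexample.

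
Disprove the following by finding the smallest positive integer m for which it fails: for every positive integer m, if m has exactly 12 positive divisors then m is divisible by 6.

We need the least positive integer m for which m has exactly 12 positive divisors but m is not divisible by 6.
For m = 60, 72, 84, 90, 96, 108, 126, 132 the conclusion holds.
m = 140: τ(140) = 12; 140 mod 6 = 2.
Thus m = 140 disproves the claim, and no smaller m works.

m = 140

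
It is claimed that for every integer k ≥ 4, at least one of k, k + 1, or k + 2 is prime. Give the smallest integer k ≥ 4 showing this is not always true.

We need the least integer k ≥ 4 for which k, k + 1, k + 2 are all composite.
The first 4 eligible values, up to k = 7, all satisfy the conclusion.
k = 8: 8 = 2 × 4; 9 = 3 × 3; 10 = 2 × 5 — all composite.
Thus k = 8 disproves the claim, and no smaller k works.

k = 8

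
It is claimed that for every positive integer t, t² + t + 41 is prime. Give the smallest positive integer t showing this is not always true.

A counterexample is any positive integer t such that t² + t + 41 is not prime; we check each in order.
For t = 1, 2, 3, 4, …, 37, 38, 39 the conclusion holds.
t = 40: t² + t + 41 = 1681 = 41 × 41, composite.
So t = 40 is the smallest counterexample.

t = 40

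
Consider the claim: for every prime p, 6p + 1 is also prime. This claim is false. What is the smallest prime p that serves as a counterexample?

p = 2: 6p + 1 = 13, prime.
p = 3: 6p + 1 = 19, prime.
p = 5: 6p + 1 = 31, prime.
p = 7: 6p + 1 = 43, prime.
p = 11: 6p + 1 = 67, prime.
p = 13: 6p + 1 = 79, prime.
p = 17: 6p + 1 = 103, prime.
p = 19: 6p + 1 = 115 = 5 × 23, not prime.

p = 19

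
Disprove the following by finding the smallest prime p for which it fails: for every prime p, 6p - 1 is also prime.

p = 11

For p = 2, 3, 5, 7 the conclusion holds.
p = 11: 6p - 1 = 65 = 5 × 13, not prime.
Thus p = 11 disproves the claim, and no smaller p works.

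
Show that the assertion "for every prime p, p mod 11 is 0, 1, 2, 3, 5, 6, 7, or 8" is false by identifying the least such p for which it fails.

We need the least prime p for which the claim fails.
The first 10 eligible values, up to p = 29, all satisfy the conclusion.
p = 31: 31 mod 11 = 9 — not in {0, 1, 2, 3, 5, 6, 7, 8}.
Thus p = 31 disproves the claim, and no smaller p works.

p = 31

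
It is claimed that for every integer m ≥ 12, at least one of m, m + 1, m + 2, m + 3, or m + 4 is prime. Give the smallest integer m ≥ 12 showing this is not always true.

m = 24

We need the least integer m ≥ 12 for which m, m + 1, m + 2, m + 3, m + 4 are all composite.
For m = 12, 13, 14, 15, …, 21, 22, 23 the conclusion holds.
m = 24: 24 = 2 × 12; 25 = 5 × 5; 26 = 2 × 13; 27 = 3 × 9; 28 = 2 × 14 — all composite.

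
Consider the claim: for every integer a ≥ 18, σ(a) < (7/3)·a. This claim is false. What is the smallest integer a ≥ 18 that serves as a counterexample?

a = 18: σ(18) = 39; 39 < 42.
a = 19: σ(19) = 20; 20 < 133/3.
a = 20: σ(20) = 42; 42 < 140/3.
a = 21: σ(21) = 32; 32 < 49.
a = 22: σ(22) = 36; 36 < 154/3.
a = 23: σ(23) = 24; 24 < 161/3.
a = 24: σ(24) = 60; 60 ≥ 56.

a = 24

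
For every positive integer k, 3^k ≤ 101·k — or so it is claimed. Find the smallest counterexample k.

We need the least positive integer k for which 3^k > 101·k.
The first 5 eligible values, up to k = 5, all satisfy the conclusion.
k = 6: 3^k = 729 and 101·k = 606, so 729 > 606.
Thus k = 6 disproves the claim, and no smaller k works.

k = 6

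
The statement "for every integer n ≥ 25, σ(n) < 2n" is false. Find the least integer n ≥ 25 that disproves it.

n = 28

Check each integer n ≥ 25 in order until the claim fails.
For n = 25, 26, 27 the conclusion holds.
n = 28: σ(28) = 56; 56 ≥ 56.
Hence n = 28 is a counterexample.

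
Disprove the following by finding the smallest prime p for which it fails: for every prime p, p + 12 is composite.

p = 5

For p = 2, 3 the conclusion holds.
p = 5: p + 12 = 17, prime — not composite.
So p = 5 is the smallest counterexample.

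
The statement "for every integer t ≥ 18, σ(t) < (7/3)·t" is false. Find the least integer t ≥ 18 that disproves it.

Check each integer t ≥ 18 in order until the claim fails.
t = 18: σ(18) = 39; 39 < 42.
t = 19: σ(19) = 20; 20 < 133/3.
t = 20: σ(20) = 42; 42 < 140/3.
t = 21: σ(21) = 32; 32 < 49.
t = 22: σ(22) = 36; 36 < 154/3.
t = 23: σ(23) = 24; 24 < 161/3.
t = 24: σ(24) = 60; 60 ≥ 56.
Hence t = 24 is a counterexample.

t = 24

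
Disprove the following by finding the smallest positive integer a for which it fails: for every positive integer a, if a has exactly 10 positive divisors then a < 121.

a = 162

Check each positive integer a in order until a has exactly 10 positive divisors but the claim fails.
For a = 48, 80, 112 the conclusion holds.
a = 162: τ(162) = 10; 162 ≥ 121.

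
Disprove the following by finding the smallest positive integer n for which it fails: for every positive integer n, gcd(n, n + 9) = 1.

n = 3

Check each positive integer n in order until gcd(n, n + 9) > 1.
For n = 1, 2 the conclusion holds.
n = 3: gcd(3, 12) = 3.
So n = 3 is the smallest counterexample.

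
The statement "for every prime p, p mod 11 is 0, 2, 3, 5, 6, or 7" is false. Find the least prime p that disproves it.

p = 19

A counterexample is any prime p such that the claim fails; we check each in order.
For p = 2, 3, 5, 7, 11, 13, 17 the conclusion holds.
p = 19: 19 mod 11 = 8 — not in {0, 2, 3, 5, 6, 7}.
Thus p = 19 disproves the claim, and no smaller p works.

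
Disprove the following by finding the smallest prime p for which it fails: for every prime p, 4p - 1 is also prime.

p = 7

Check each prime p in order until 4p - 1 is not prime.
p = 2: 4p - 1 = 7, prime.
p = 3: 4p - 1 = 11, prime.
p = 5: 4p - 1 = 19, prime.
p = 7: 4p - 1 = 27 = 3 × 9, not prime.
So p = 7 is the smallest counterexample.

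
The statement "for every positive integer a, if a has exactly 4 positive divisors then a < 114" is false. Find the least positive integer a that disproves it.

A counterexample is any positive integer a such that a has exactly 4 positive divisors but the claim fails; we check each in order.
The first 34 eligible values, up to a = 111, all satisfy the conclusion.
a = 115: τ(115) = 4; 115 ≥ 114.
So a = 115 is the smallest counterexample.

a = 115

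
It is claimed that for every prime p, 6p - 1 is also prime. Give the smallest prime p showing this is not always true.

A counterexample is any prime p such that 6p - 1 is not prime; we check each in order.
The first 4 eligible values, up to p = 7, all satisfy the conclusion.
p = 11: 6p - 1 = 65 = 5 × 13, not prime.

p = 11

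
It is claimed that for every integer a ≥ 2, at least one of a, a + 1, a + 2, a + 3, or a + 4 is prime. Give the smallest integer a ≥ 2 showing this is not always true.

Check each integer a ≥ 2 in order until a, a + 1, a + 2, a + 3, a + 4 are all composite.
The first 22 eligible values, up to a = 23, all satisfy the conclusion.
a = 24: 24 = 2 × 12; 25 = 5 × 5; 26 = 2 × 13; 27 = 3 × 9; 28 = 2 × 14 — all composite.

a = 24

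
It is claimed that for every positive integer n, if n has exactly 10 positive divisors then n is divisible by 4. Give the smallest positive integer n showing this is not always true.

n = 162

For n = 48, 80, 112 the conclusion holds.
n = 162: τ(162) = 10; 162 mod 4 = 2.
So n = 162 is the smallest counterexample.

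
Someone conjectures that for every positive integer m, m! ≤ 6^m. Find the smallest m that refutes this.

m = 14

We need the least positive integer m for which m! > 6^m.
The first 13 eligible values, up to m = 13, all satisfy the conclusion.
m = 14: m! = 87178291200 and 6^m = 78364164096, so 87178291200 > 78364164096.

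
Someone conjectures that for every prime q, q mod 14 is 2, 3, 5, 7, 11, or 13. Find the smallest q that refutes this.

Check each prime q in order until the claim fails.
For q = 2, 3, 5, 7, 11, 13, 17, 19 the conclusion holds.
q = 23: 23 mod 14 = 9 — not in {2, 3, 5, 7, 11, 13}.

q = 23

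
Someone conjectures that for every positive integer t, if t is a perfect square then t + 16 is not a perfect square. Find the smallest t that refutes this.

t = 9

We need the least positive integer t for which t is a perfect square but t + 16 is a perfect square.
For t = 1, 4 the conclusion holds.
t = 9: 9 = 3² and 9 + 16 = 25 = 5².
Hence t = 9 is a counterexample.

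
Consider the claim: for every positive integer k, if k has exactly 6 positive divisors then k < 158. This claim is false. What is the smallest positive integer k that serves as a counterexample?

k = 164

Check each positive integer k in order until k has exactly 6 positive divisors but the claim fails.
The first 22 eligible values, up to k = 153, all satisfy the conclusion.
k = 164: τ(164) = 6; 164 ≥ 158.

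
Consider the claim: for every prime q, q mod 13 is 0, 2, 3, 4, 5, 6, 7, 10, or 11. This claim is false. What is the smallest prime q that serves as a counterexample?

For q = 2, 3, 5, 7, …, 37, 41, 43 the conclusion holds.
q = 47: 47 mod 13 = 8 — not in {0, 2, 3, 4, 5, 6, 7, 10, 11}.
Hence q = 47 is a counterexample.

q = 47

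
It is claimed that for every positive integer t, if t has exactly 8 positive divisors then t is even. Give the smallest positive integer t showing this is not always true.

t = 105

A counterexample is any positive integer t such that t has exactly 8 positive divisors but t is odd; we check each in order.
The first 12 eligible values, up to t = 104, all satisfy the conclusion.
t = 105: divisors of 105: 1, 3, 5, 7, 15, 21, 35, 105; 105 is odd.
So t = 105 is the smallest counterexample.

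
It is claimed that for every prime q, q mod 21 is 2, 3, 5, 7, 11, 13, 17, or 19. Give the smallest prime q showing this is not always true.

Check each prime q in order until the claim fails.
The first 9 eligible values, up to q = 23, all satisfy the conclusion.
q = 29: 29 mod 21 = 8 — not in {2, 3, 5, 7, 11, 13, 17, 19}.
Thus q = 29 disproves the claim, and no smaller q works.

q = 29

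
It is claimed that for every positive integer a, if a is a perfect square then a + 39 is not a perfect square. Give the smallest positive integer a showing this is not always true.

a = 1: 1 + 39 = 40, not a perfect square.
a = 4: 4 + 39 = 43, not a perfect square.
a = 9: 9 + 39 = 48, not a perfect square.
a = 16: 16 + 39 = 55, not a perfect square.
a = 25: 25 = 5² and 25 + 39 = 64 = 8².

a = 25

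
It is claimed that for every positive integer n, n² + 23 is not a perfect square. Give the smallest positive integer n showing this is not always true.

n = 11

A counterexample is any positive integer n such that n² + 23 is a perfect square; we check each in order.
The first 10 eligible values, up to n = 10, all satisfy the conclusion.
n = 11: 11² + 23 = 144 = 12², a perfect square.
Hence n = 11 is a counterexample.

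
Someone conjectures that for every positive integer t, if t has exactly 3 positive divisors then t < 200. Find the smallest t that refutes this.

t = 4: τ(4) = 3; 4 < 200.
t = 9: τ(9) = 3; 9 < 200.
t = 25: τ(25) = 3; 25 < 200.
t = 49: τ(49) = 3; 49 < 200.
t = 121: τ(121) = 3; 121 < 200.
t = 169: τ(169) = 3; 169 < 200.
t = 289: τ(289) = 3; 289 ≥ 200.
So t = 289 is the smallest counterexample.

t = 289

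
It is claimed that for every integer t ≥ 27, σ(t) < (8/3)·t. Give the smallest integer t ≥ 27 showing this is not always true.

For t = 27, 28, 29, 30, …, 57, 58, 59 the conclusion holds.
t = 60: σ(60) = 168; 168 ≥ 160.

t = 60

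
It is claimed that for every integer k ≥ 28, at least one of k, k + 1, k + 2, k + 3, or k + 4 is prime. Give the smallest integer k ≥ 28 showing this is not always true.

k = 32

For k = 28, 29, 30, 31 the conclusion holds.
k = 32: 32 = 2 × 16; 33 = 3 × 11; 34 = 2 × 17; 35 = 5 × 7; 36 = 2 × 18 — all composite.
Thus k = 32 disproves the claim, and no smaller k works.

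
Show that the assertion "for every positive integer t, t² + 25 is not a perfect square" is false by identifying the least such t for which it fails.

t = 12

Check each positive integer t in order until t² + 25 is a perfect square.
For t = 1, 2, 3, 4, …, 9, 10, 11 the conclusion holds.
t = 12: 12² + 25 = 169 = 13², a perfect square.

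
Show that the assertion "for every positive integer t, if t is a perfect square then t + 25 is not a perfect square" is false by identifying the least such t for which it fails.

t = 144

A counterexample is any positive integer t such that t is a perfect square but t + 25 is a perfect square; we check each in order.
For t = 1, 4, 9, 16, …, 81, 100, 121 the conclusion holds.
t = 144: 144 = 12² and 144 + 25 = 169 = 13².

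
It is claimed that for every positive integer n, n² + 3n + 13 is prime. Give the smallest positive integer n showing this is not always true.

Check each positive integer n in order until n² + 3n + 13 is not prime.
For n = 1, 2, 3, 4, 5, 6, 7, 8 the conclusion holds.
n = 9: n² + 3n + 13 = 121 = 11 × 11, composite.
Thus n = 9 disproves the claim, and no smaller n works.

n = 9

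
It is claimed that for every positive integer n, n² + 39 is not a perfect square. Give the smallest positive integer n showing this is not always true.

n = 5

Check each positive integer n in order until n² + 39 is a perfect square.
For n = 1, 2, 3, 4 the conclusion holds.
n = 5: 5² + 39 = 64 = 8², a perfect square.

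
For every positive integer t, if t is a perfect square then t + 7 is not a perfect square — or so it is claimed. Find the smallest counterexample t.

For t = 1, 4 the conclusion holds.
t = 9: 9 = 3² and 9 + 7 = 16 = 4².

t = 9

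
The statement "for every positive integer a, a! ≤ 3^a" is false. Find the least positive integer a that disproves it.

We need the least positive integer a for which a! > 3^a.
The first 6 eligible values, up to a = 6, all satisfy the conclusion.
a = 7: a! = 5040 and 3^a = 2187, so 5040 > 2187.
Hence a = 7 is a counterexample.

a = 7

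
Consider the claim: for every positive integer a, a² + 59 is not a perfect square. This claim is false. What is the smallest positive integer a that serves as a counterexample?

a = 29

For a = 1, 2, 3, 4, …, 26, 27, 28 the conclusion holds.
a = 29: 29² + 59 = 900 = 30², a perfect square.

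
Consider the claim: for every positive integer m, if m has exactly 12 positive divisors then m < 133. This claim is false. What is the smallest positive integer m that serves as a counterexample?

m = 140

For m = 60, 72, 84, 90, 96, 108, 126, 132 the conclusion holds.
m = 140: τ(140) = 12; 140 ≥ 133.
So m = 140 is the smallest counterexample.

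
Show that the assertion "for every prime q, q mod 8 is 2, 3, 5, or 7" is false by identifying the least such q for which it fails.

A counterexample is any prime q such that the claim fails; we check each in order.
For q = 2, 3, 5, 7, 11, 13 the conclusion holds.
q = 17: 17 mod 8 = 1 — not in {2, 3, 5, 7}.
So q = 17 is the smallest counterexample.

q = 17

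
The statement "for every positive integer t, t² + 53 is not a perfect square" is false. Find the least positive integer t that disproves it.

The first 25 eligible values, up to t = 25, all satisfy the conclusion.
t = 26: 26² + 53 = 729 = 27², a perfect square.

t = 26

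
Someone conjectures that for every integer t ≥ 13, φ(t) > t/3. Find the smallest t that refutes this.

Check each integer t ≥ 13 in order until the claim fails.
For t = 13, 14, 15, 16, 17 the conclusion holds.
t = 18: φ(18) = 6 and 18/3 = 6, so φ(18) ≤ 18/3.
Thus t = 18 disproves the claim, and no smaller t works.

t = 18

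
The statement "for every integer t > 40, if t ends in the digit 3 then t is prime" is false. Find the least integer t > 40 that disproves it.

t = 63

Check each integer t > 40 in order until t ends in the digit 3 but t is not prime.
t = 43: 43 ends in 3 and is prime.
t = 53: 53 ends in 3 and is prime.
t = 63: 63 ends in 3; 63 = 3 × 21, composite.
Thus t = 63 disproves the claim, and no smaller t works.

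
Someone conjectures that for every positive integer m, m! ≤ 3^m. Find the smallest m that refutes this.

m = 7

We need the least positive integer m for which m! > 3^m.
m = 1: m! = 1 and 3^m = 3, so 1 ≤ 3.
m = 2: m! = 2 and 3^m = 9, so 2 ≤ 9.
m = 3: m! = 6 and 3^m = 27, so 6 ≤ 27.
m = 4: m! = 24 and 3^m = 81, so 24 ≤ 81.
m = 5: m! = 120 and 3^m = 243, so 120 ≤ 243.
m = 6: m! = 720 and 3^m = 729, so 720 ≤ 729.
m = 7: m! = 5040 and 3^m = 2187, so 5040 > 2187.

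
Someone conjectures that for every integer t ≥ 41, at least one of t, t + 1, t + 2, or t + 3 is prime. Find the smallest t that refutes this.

t = 48

A counterexample is any integer t ≥ 41 such that t, t + 1, t + 2, t + 3 are all composite; we check each in order.
t = 41: 41 is prime.
t = 42: 43 is prime.
t = 43: 43 is prime.
t = 44: 47 is prime.
t = 45: 47 is prime.
t = 46: 47 is prime.
t = 47: 47 is prime.
t = 48: 48 = 2 × 24; 49 = 7 × 7; 50 = 2 × 25; 51 = 3 × 17 — all composite.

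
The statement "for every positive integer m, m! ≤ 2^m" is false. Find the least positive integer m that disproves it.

m = 4

We need the least positive integer m for which m! > 2^m.
For m = 1, 2, 3 the conclusion holds.
m = 4: m! = 24 and 2^m = 16, so 24 > 16.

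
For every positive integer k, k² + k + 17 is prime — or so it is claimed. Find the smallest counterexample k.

A counterexample is any positive integer k such that k² + k + 17 is not prime; we check each in order.
The first 15 eligible values, up to k = 15, all satisfy the conclusion.
k = 16: k² + k + 17 = 289 = 17 × 17, composite.
Hence k = 16 is a counterexample.

k = 16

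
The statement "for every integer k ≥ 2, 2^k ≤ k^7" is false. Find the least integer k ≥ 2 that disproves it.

k = 37

Check each integer k ≥ 2 in order until 2^k > k^7.
For k = 2, 3, 4, 5, …, 34, 35, 36 the conclusion holds.
k = 37: 2^k = 137438953472 and k^7 = 94931877133, so 137438953472 > 94931877133.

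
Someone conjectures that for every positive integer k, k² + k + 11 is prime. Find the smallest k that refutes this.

k = 10

We need the least positive integer k for which k² + k + 11 is not prime.
For k = 1, 2, 3, 4, 5, 6, 7, 8, 9 the conclusion holds.
k = 10: k² + k + 11 = 121 = 11 × 11, composite.
So k = 10 is the smallest counterexample.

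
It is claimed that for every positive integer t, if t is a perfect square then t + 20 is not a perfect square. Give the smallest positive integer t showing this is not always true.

t = 16

We need the least positive integer t for which t is a perfect square but t + 20 is a perfect square.
For t = 1, 4, 9 the conclusion holds.
t = 16: 16 = 4² and 16 + 20 = 36 = 6².
So t = 16 is the smallest counterexample.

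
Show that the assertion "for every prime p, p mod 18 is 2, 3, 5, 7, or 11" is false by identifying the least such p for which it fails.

Check each prime p in order until the claim fails.
p = 2: 2 mod 18 = 2.
p = 3: 3 mod 18 = 3.
p = 5: 5 mod 18 = 5.
p = 7: 7 mod 18 = 7.
p = 11: 11 mod 18 = 11.
p = 13: 13 mod 18 = 13 — not in {2, 3, 5, 7, 11}.
Thus p = 13 disproves the claim, and no smaller p works.

p = 13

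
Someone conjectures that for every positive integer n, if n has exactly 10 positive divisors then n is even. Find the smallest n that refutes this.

A counterexample is any positive integer n such that n has exactly 10 positive divisors but n is odd; we check each in order.
For n = 48, 80, 112, 162, 176, 208, 272, 304, 368 the conclusion holds.
n = 405: divisors of 405: 10 divisors; 405 is odd.

n = 405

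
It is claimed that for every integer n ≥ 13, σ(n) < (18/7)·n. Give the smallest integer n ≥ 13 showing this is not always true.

n = 48

A counterexample is any integer n ≥ 13 such that the claim fails; we check each in order.
For n = 13, 14, 15, 16, …, 45, 46, 47 the conclusion holds.
n = 48: σ(48) = 124; 124 ≥ 864/7.
Thus n = 48 disproves the claim, and no smaller n works.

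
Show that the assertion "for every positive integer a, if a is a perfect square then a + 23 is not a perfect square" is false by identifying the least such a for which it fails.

We need the least positive integer a for which a is a perfect square but a + 23 is a perfect square.
For a = 1, 4, 9, 16, 25, 36, 49, 64, 81, 100 the conclusion holds.
a = 121: 121 = 11² and 121 + 23 = 144 = 12².
So a = 121 is the smallest counterexample.

a = 121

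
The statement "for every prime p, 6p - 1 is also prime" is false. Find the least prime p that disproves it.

For p = 2, 3, 5, 7 the conclusion holds.
p = 11: 6p - 1 = 65 = 5 × 13, not prime.
So p = 11 is the smallest counterexample.

p = 11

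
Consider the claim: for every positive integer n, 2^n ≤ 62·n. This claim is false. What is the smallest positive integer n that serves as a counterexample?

A counterexample is any positive integer n such that 2^n > 62·n; we check each in order.
The first 9 eligible values, up to n = 9, all satisfy the conclusion.
n = 10: 2^n = 1024 and 62·n = 620, so 1024 > 620.
So n = 10 is the smallest counterexample.

n = 10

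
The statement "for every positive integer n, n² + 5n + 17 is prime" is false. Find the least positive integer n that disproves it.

n = 8

Check each positive integer n in order until n² + 5n + 17 is not prime.
For n = 1, 2, 3, 4, 5, 6, 7 the conclusion holds.
n = 8: n² + 5n + 17 = 121 = 11 × 11, composite.
So n = 8 is the smallest counterexample.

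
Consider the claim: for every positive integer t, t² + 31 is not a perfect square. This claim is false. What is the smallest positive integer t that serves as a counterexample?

t = 15

Check each positive integer t in order until t² + 31 is a perfect square.
The first 14 eligible values, up to t = 14, all satisfy the conclusion.
t = 15: 15² + 31 = 256 = 16², a perfect square.
So t = 15 is the smallest counterexample.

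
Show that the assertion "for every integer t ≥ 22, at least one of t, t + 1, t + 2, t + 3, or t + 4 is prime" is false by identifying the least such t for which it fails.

Check each integer t ≥ 22 in order until t, t + 1, t + 2, t + 3, t + 4 are all composite.
For t = 22, 23 the conclusion holds.
t = 24: 24 = 2 × 12; 25 = 5 × 5; 26 = 2 × 13; 27 = 3 × 9; 28 = 2 × 14 — all composite.
So t = 24 is the smallest counterexample.

t = 24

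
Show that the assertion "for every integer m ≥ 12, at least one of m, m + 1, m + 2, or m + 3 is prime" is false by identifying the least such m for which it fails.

m = 24

For m = 12, 13, 14, 15, …, 21, 22, 23 the conclusion holds.
m = 24: 24 = 2 × 12; 25 = 5 × 5; 26 = 2 × 13; 27 = 3 × 9 — all composite.
Thus m = 24 disproves the claim, and no smaller m works.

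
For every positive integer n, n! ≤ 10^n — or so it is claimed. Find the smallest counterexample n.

n = 25

We need the least positive integer n for which n! > 10^n.
For n = 1, 2, 3, 4, …, 22, 23, 24 the conclusion holds.
n = 25: n! = 15511210043330985984000000 and 10^n = 10000000000000000000000000, so 15511210043330985984000000 > 10000000000000000000000000.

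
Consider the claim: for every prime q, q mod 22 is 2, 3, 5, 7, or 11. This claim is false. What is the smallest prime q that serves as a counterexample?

q = 13

We need the least prime q for which the claim fails.
The first 5 eligible values, up to q = 11, all satisfy the conclusion.
q = 13: 13 mod 22 = 13 — not in {2, 3, 5, 7, 11}.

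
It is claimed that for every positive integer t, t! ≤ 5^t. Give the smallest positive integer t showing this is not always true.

t = 12

For t = 1, 2, 3, 4, …, 9, 10, 11 the conclusion holds.
t = 12: t! = 479001600 and 5^t = 244140625, so 479001600 > 244140625.
Thus t = 12 disproves the claim, and no smaller t works.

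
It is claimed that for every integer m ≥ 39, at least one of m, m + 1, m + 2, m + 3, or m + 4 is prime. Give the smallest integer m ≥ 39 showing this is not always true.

The first 9 eligible values, up to m = 47, all satisfy the conclusion.
m = 48: 48 = 2 × 24; 49 = 7 × 7; 50 = 2 × 25; 51 = 3 × 17; 52 = 2 × 26 — all composite.
Thus m = 48 disproves the claim, and no smaller m works.

m = 48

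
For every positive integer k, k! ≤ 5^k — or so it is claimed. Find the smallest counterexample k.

k = 12

For k = 1, 2, 3, 4, …, 9, 10, 11 the conclusion holds.
k = 12: k! = 479001600 and 5^k = 244140625, so 479001600 > 244140625.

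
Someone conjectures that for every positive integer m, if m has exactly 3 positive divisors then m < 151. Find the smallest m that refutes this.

m = 169

A counterexample is any positive integer m such that m has exactly 3 positive divisors but the claim fails; we check each in order.
The first 5 eligible values, up to m = 121, all satisfy the conclusion.
m = 169: τ(169) = 3; 169 ≥ 151.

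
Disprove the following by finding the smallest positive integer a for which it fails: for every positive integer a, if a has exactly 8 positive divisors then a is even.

For a = 24, 30, 40, 42, …, 88, 102, 104 the conclusion holds.
a = 105: divisors of 105: 1, 3, 5, 7, 15, 21, 35, 105; 105 is odd.
Thus a = 105 disproves the claim, and no smaller a works.

a = 105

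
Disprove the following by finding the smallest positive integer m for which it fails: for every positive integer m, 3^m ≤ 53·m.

m = 6

A counterexample is any positive integer m such that 3^m > 53·m; we check each in order.
m = 1: 3^m = 3 and 53·m = 53, so 3 ≤ 53.
m = 2: 3^m = 9 and 53·m = 106, so 9 ≤ 106.
m = 3: 3^m = 27 and 53·m = 159, so 27 ≤ 159.
m = 4: 3^m = 81 and 53·m = 212, so 81 ≤ 212.
m = 5: 3^m = 243 and 53·m = 265, so 243 ≤ 265.
m = 6: 3^m = 729 and 53·m = 318, so 729 > 318.
So m = 6 is the smallest counterexample.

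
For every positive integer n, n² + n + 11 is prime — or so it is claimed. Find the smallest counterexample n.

n = 10

We need the least positive integer n for which n² + n + 11 is not prime.
The first 9 eligible values, up to n = 9, all satisfy the conclusion.
n = 10: n² + n + 11 = 121 = 11 × 11, composite.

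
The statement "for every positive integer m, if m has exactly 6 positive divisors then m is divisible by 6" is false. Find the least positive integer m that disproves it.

m = 20

m = 12: τ(12) = 6; 12 mod 6 = 0.
m = 18: τ(18) = 6; 18 mod 6 = 0.
m = 20: τ(20) = 6; 20 mod 6 = 2.
Thus m = 20 disproves the claim, and no smaller m works.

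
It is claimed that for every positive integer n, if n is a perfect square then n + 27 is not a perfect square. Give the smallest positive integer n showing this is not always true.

n = 9

Check each positive integer n in order until n is a perfect square but n + 27 is a perfect square.
n = 1: 1 + 27 = 28, not a perfect square.
n = 4: 4 + 27 = 31, not a perfect square.
n = 9: 9 = 3² and 9 + 27 = 36 = 6².
Thus n = 9 disproves the claim, and no smaller n works.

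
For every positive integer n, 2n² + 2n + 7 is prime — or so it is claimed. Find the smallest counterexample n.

n = 6

n = 1: 2n² + 2n + 7 = 11, prime.
n = 2: 2n² + 2n + 7 = 19, prime.
n = 3: 2n² + 2n + 7 = 31, prime.
n = 4: 2n² + 2n + 7 = 47, prime.
n = 5: 2n² + 2n + 7 = 67, prime.
n = 6: 2n² + 2n + 7 = 91 = 7 × 13, composite.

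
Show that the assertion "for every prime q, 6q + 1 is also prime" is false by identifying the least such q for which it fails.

We need the least prime q for which 6q + 1 is not prime.
The first 7 eligible values, up to q = 17, all satisfy the conclusion.
q = 19: 6q + 1 = 115 = 5 × 23, not prime.

q = 19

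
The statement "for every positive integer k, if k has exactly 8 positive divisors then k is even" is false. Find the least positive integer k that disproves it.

k = 105

We need the least positive integer k for which k has exactly 8 positive divisors but k is odd.
The first 12 eligible values, up to k = 104, all satisfy the conclusion.
k = 105: divisors of 105: 1, 3, 5, 7, 15, 21, 35, 105; 105 is odd.
Thus k = 105 disproves the claim, and no smaller k works.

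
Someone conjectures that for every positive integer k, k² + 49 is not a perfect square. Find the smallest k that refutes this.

k = 24

Check each positive integer k in order until k² + 49 is a perfect square.
For k = 1, 2, 3, 4, …, 21, 22, 23 the conclusion holds.
k = 24: 24² + 49 = 625 = 25², a perfect square.
Hence k = 24 is a counterexample.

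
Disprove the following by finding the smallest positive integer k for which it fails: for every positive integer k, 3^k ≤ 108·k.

k = 6

A counterexample is any positive integer k such that 3^k > 108·k; we check each in order.
k = 1: 3^k = 3 and 108·k = 108, so 3 ≤ 108.
k = 2: 3^k = 9 and 108·k = 216, so 9 ≤ 216.
k = 3: 3^k = 27 and 108·k = 324, so 27 ≤ 324.
k = 4: 3^k = 81 and 108·k = 432, so 81 ≤ 432.
k = 5: 3^k = 243 and 108·k = 540, so 243 ≤ 540.
k = 6: 3^k = 729 and 108·k = 648, so 729 > 648.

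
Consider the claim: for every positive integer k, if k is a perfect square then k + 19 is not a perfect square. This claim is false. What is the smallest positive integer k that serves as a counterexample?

For k = 1, 4, 9, 16, 25, 36, 49, 64 the conclusion holds.
k = 81: 81 = 9² and 81 + 19 = 100 = 10².
So k = 81 is the smallest counterexample.

k = 81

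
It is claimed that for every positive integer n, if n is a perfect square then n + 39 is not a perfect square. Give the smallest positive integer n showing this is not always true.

Check each positive integer n in order until n is a perfect square but n + 39 is a perfect square.
n = 1: 1 + 39 = 40, not a perfect square.
n = 4: 4 + 39 = 43, not a perfect square.
n = 9: 9 + 39 = 48, not a perfect square.
n = 16: 16 + 39 = 55, not a perfect square.
n = 25: 25 = 5² and 25 + 39 = 64 = 8².
Hence n = 25 is a counterexample.

n = 25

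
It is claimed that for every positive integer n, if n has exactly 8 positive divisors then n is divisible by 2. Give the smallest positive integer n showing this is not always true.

We need the least positive integer n for which n has exactly 8 positive divisors but n is not divisible by 2.
The first 12 eligible values, up to n = 104, all satisfy the conclusion.
n = 105: τ(105) = 8; 105 mod 2 = 1.

n = 105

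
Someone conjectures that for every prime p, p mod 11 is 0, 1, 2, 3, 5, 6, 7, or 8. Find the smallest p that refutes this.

Check each prime p in order until the claim fails.
The first 10 eligible values, up to p = 29, all satisfy the conclusion.
p = 31: 31 mod 11 = 9 — not in {0, 1, 2, 3, 5, 6, 7, 8}.

p = 31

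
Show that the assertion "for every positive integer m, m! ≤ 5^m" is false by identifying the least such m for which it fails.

m = 12

We need the least positive integer m for which m! > 5^m.
The first 11 eligible values, up to m = 11, all satisfy the conclusion.
m = 12: m! = 479001600 and 5^m = 244140625, so 479001600 > 244140625.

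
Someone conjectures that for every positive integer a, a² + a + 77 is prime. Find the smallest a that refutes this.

We need the least positive integer a for which a² + a + 77 is not prime.
For a = 1, 2, 3, 4, 5 the conclusion holds.
a = 6: a² + a + 77 = 119 = 7 × 17, composite.
So a = 6 is the smallest counterexample.

a = 6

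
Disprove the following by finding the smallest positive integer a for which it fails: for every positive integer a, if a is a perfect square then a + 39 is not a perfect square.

a = 25

We need the least positive integer a for which a is a perfect square but a + 39 is a perfect square.
For a = 1, 4, 9, 16 the conclusion holds.
a = 25: 25 = 5² and 25 + 39 = 64 = 8².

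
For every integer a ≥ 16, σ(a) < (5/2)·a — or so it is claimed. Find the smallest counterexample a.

Check each integer a ≥ 16 in order until the claim fails.
a = 16: σ(16) = 31; 31 < 40.
a = 17: σ(17) = 18; 18 < 85/2.
a = 18: σ(18) = 39; 39 < 45.
a = 19: σ(19) = 20; 20 < 95/2.
a = 20: σ(20) = 42; 42 < 50.
a = 21: σ(21) = 32; 32 < 105/2.
a = 22: σ(22) = 36; 36 < 55.
a = 23: σ(23) = 24; 24 < 115/2.
a = 24: σ(24) = 60; 60 ≥ 60.

a = 24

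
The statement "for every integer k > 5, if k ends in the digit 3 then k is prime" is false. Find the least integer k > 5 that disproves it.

k = 33

We need the least integer k > 5 for which k ends in the digit 3 but k is not prime.
k = 13: 13 ends in 3 and is prime.
k = 23: 23 ends in 3 and is prime.
k = 33: 33 ends in 3; 33 = 3 × 11, composite.
Hence k = 33 is a counterexample.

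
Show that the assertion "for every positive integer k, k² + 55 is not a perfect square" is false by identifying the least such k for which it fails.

k = 3

For k = 1, 2 the conclusion holds.
k = 3: 3² + 55 = 64 = 8², a perfect square.
Hence k = 3 is a counterexample.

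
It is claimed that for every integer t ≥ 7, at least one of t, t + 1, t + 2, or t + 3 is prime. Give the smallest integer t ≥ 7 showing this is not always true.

t = 24

A counterexample is any integer t ≥ 7 such that t, t + 1, t + 2, t + 3 are all composite; we check each in order.
For t = 7, 8, 9, 10, …, 21, 22, 23 the conclusion holds.
t = 24: 24 = 2 × 12; 25 = 5 × 5; 26 = 2 × 13; 27 = 3 × 9 — all composite.
Hence t = 24 is a counterexample.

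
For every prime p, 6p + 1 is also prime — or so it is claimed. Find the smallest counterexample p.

p = 19

Check each prime p in order until 6p + 1 is not prime.
For p = 2, 3, 5, 7, 11, 13, 17 the conclusion holds.
p = 19: 6p + 1 = 115 = 5 × 23, not prime.
So p = 19 is the smallest counterexample.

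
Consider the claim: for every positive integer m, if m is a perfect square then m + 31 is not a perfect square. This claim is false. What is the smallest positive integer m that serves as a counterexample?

m = 225

Check each positive integer m in order until m is a perfect square but m + 31 is a perfect square.
The first 14 eligible values, up to m = 196, all satisfy the conclusion.
m = 225: 225 = 15² and 225 + 31 = 256 = 16².
So m = 225 is the smallest counterexample.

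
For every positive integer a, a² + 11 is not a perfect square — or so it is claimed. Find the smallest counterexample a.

a = 5

A counterexample is any positive integer a such that a² + 11 is a perfect square; we check each in order.
The first 4 eligible values, up to a = 4, all satisfy the conclusion.
a = 5: 5² + 11 = 36 = 6², a perfect square.
Hence a = 5 is a counterexample.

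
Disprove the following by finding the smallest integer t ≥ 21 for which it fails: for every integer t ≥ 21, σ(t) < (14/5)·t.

Check each integer t ≥ 21 in order until the claim fails.
For t = 21, 22, 23, 24, …, 57, 58, 59 the conclusion holds.
t = 60: σ(60) = 168; 168 ≥ 168.
Thus t = 60 disproves the claim, and no smaller t works.

t = 60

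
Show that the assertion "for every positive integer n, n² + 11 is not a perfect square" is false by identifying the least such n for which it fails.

Check each positive integer n in order until n² + 11 is a perfect square.
For n = 1, 2, 3, 4 the conclusion holds.
n = 5: 5² + 11 = 36 = 6², a perfect square.
Hence n = 5 is a counterexample.

n = 5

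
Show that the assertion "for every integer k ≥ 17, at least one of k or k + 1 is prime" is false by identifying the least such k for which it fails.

A counterexample is any integer k ≥ 17 such that k, k + 1 are both composite; we check each in order.
k = 17: 17 is prime.
k = 18: 19 is prime.
k = 19: 19 is prime.
k = 20: 20 = 2 × 10; 21 = 3 × 7 — both composite.

k = 20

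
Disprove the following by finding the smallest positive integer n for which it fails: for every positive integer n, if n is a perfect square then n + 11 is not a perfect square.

n = 25

A counterexample is any positive integer n such that n is a perfect square but n + 11 is a perfect square; we check each in order.
n = 1: 1 + 11 = 12, not a perfect square.
n = 4: 4 + 11 = 15, not a perfect square.
n = 9: 9 + 11 = 20, not a perfect square.
n = 16: 16 + 11 = 27, not a perfect square.
n = 25: 25 = 5² and 25 + 11 = 36 = 6².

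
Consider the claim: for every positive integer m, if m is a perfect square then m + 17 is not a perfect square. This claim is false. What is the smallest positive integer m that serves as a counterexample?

m = 64

A counterexample is any positive integer m such that m is a perfect square but m + 17 is a perfect square; we check each in order.
For m = 1, 4, 9, 16, 25, 36, 49 the conclusion holds.
m = 64: 64 = 8² and 64 + 17 = 81 = 9².
Thus m = 64 disproves the claim, and no smaller m works.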